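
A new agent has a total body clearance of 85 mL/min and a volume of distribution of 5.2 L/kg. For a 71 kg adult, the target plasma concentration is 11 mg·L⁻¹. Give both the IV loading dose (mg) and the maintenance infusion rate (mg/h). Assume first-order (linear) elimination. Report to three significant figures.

Total Vd = 5.2 × 71 = 369.2 L
LD = Vd · C_target = 369.2 × 11 = 4061 mg
CL = 85 mL/min = 85 × 0.06 = 5.100 L/h
Infusion rate = 5.100 L/h × 11 mg/L = 56.10 mg/h

(a) 4060 mg; (b) 56.1 mg/h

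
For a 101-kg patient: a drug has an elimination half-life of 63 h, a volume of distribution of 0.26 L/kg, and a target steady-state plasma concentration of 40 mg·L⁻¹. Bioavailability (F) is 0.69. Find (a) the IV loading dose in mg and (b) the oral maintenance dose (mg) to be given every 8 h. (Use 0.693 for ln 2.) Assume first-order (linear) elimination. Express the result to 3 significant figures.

(a) 1050 mg; (b) 134 mg

Vd(total) = 101 kg × 0.26 L/kg = 26.26 L
LD = Vd × C = 26.26 × 40 = 1050 mg
CL = 0.693 × Vd / t½ = 0.693 × 26.26 / 63 = 0.2889 L/h
D = CL × Css × τ / F = 0.2889 × 40 × 8 / 0.69 = 134.0 mg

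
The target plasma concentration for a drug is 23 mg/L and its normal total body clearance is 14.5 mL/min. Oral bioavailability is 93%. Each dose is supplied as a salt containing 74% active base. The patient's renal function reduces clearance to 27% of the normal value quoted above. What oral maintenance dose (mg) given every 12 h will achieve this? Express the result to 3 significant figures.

CL = 14.5 mL/min × 60/1000 = 0.8700 L/h
Patient clearance = 0.27 × 0.8700 = 0.2349 L/h
D = CL × Css × τ / F / S = 0.2349 × 23 × 12 / 0.93 / 0.74 = 94.21 mg

94.2 mg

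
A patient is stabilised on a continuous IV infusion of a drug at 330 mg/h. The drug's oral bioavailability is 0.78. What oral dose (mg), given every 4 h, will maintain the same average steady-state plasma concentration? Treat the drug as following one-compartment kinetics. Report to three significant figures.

1690 mg

To maintain the same Css, the systemic dosing rate must be unchanged: F·D/τ = infusion rate.
D = rate × τ / F = 330 × 4 / 0.78 = 1692 mg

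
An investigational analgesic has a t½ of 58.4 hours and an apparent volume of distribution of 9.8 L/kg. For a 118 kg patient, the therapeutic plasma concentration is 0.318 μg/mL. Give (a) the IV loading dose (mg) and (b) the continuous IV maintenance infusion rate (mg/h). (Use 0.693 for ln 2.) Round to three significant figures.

(a) 368 mg; (b) 4.36 mg/h

Total Vd = 9.8 × 118 = 1156 L
LD = Vd × C = 1156 × 0.318 = 367.6 mg
CL = 0.693 × Vd / t½ = 0.693 × 1156 / 58.4 = 13.72 L/h
Infusion rate = CL × Css = 13.72 × 0.318 = 4.363 mg/h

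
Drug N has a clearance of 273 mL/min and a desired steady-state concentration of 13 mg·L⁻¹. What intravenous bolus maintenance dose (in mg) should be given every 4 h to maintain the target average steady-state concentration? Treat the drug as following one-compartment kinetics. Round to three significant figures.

Convert clearance: 273 mL/min × 60 min/h ÷ 1000 mL/L = 16.38 L/h
D = CL × Css × τ = 16.38 × 13 × 4 = 851.8 mg

852 mg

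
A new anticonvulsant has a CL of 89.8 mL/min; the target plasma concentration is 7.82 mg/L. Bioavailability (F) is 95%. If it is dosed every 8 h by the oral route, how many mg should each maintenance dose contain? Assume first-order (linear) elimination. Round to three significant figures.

Convert clearance: 89.8 mL/min × 60 min/h ÷ 1000 mL/L = 5.388 L/h
D = CL × Css × τ / F = 5.388 × 7.82 × 8 / 0.95 = 354.8 mg

355 mg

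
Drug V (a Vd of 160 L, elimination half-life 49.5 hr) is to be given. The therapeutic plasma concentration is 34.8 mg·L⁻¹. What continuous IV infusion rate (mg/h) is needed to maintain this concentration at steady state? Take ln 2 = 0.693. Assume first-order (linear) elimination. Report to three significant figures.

k = 0.693/49.5 = 0.01400 h⁻¹, so CL = k·Vd = 0.01400 × 160.0 = 2.240 L/h
Infusion rate = CL × Css = 2.240 × 34.8 = 77.95 mg/h

78.0 mg/h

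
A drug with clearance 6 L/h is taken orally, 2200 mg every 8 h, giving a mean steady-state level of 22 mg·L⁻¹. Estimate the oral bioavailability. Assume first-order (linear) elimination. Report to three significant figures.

0.480

F·D/τ = CL·Css at steady state → F = CL·Css·τ / D.
F = 6 × 22 × 8 / 2200 = 0.480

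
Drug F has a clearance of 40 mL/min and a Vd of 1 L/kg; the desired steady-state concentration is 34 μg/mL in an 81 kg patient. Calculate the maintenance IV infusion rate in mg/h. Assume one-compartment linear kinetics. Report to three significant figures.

CL = 40 mL/min × 60/1000 = 2.400 L/h
Rate = CL × Css = 2.400 × 34 = 81.60 mg/h

81.6 mg/h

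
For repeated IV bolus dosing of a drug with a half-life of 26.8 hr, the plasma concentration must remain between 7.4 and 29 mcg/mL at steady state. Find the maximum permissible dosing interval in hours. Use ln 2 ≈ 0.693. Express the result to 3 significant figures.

k = 0.693 / t½ = 0.693 / 26.8 = 0.02586 h⁻¹
Between IV bolus doses, concentration decays as C = C₀·e^(−kτ), so C_peak/C_trough = e^(kτ).
τ_max = ln(C_peak/C_trough) / k = ln(29/7.4) / 0.02586 = 1.366 / 0.02586 = 52.82 h

52.8 h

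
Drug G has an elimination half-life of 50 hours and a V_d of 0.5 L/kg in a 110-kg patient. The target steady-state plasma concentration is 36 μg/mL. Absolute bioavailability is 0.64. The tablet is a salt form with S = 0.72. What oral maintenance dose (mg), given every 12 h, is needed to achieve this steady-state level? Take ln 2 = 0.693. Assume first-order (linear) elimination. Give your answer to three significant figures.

Vd(total) = 110 kg × 0.5 L/kg = 55.00 L
CL = ln 2 · Vd / t½ = 0.693 × 55.00 / 50 = 0.7623 L/h
D = CL × Css × τ / F / S = 0.7623 × 36 × 12 / 0.64 / 0.72 = 714.7 mg

715 mg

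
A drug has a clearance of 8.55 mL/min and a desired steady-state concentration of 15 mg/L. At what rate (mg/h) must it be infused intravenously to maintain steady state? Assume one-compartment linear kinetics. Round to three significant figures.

7.70 mg/h

Convert clearance: 8.55 mL/min × 60 min/h ÷ 1000 mL/L = 0.5130 L/h
R₀ = 0.5130 × 15 = 7.695 mg/h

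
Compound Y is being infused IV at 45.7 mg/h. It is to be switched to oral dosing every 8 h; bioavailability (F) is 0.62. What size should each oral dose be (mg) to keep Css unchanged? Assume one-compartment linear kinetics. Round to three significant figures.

590 mg

To maintain the same Css, the systemic dosing rate must be unchanged: F·D/τ = infusion rate.
D = rate × τ / F = 45.7 × 8 / 0.62 = 589.7 mg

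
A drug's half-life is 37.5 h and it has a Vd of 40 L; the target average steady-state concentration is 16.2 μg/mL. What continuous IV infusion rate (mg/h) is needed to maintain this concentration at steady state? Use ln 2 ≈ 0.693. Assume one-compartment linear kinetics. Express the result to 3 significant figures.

CL = 0.693 × Vd / t½ = 0.693 × 40.00 / 37.5 = 0.7392 L/h
Infusion rate = CL × Css = 0.7392 × 16.2 = 11.98 mg/h

12.0 mg/h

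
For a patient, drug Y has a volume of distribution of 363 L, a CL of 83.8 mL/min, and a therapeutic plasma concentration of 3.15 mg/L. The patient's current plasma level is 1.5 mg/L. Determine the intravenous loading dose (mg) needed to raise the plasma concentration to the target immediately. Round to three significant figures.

599 mg

Concentration deficit ΔC = 3.15 − 1.5 = 1.650 mg/L
LD = Vd × ΔC = 363.0 × 1.650 = 599.0 mg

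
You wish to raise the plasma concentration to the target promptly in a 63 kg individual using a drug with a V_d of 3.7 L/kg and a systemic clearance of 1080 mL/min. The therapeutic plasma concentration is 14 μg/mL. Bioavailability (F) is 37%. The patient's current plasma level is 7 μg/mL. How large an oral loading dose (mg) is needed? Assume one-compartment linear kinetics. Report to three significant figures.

4410 mg

Vd(total) = 63 kg × 3.7 L/kg = 233.1 L
Loading dose depends on Vd (not clearance): it fills the distribution volume.
Concentration deficit ΔC = 14 − 7 = 7.000 mg/L
LD = Vd × ΔC / F = 233.1 × 7.000 / 0.37 = 4410 mg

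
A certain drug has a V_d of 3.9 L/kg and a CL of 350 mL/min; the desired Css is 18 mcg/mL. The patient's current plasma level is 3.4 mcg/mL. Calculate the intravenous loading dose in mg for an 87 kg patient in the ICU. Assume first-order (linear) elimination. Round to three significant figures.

4950 mg

Total Vd = 3.9 × 87 = 339.3 L
Concentration deficit ΔC = 18 − 3.4 = 14.60 mg/L
LD = Vd × ΔC = 339.3 × 14.60 = 4954 mg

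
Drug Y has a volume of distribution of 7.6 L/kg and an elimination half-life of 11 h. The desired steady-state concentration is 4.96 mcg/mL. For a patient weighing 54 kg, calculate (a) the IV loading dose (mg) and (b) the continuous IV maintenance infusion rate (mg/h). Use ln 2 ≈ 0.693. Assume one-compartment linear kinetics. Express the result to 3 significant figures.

(a) 2040 mg; (b) 128 mg/h

Vd(total) = 54 kg × 7.6 L/kg = 410.4 L
LD = Vd × C = 410.4 × 4.96 = 2036 mg
CL = 0.693 × Vd / t½ = 0.693 × 410.4 / 11 = 25.86 L/h
Infusion rate = CL × Css = 25.86 × 4.96 = 128.3 mg/h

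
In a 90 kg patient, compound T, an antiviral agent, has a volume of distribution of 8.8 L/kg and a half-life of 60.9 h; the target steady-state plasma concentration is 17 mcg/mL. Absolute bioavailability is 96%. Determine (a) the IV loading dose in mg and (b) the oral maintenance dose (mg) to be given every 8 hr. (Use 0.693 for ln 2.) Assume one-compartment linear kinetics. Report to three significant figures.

Vd(total) = 90 kg × 8.8 L/kg = 792.0 L
LD = Vd × C = 792.0 × 17 = 13460 mg
CL = 0.693 × Vd / t½ = 0.693 × 792.0 / 60.9 = 9.012 L/h
D = CL × Css × τ / F = 9.012 × 17 × 8 / 0.96 = 1277 mg

(a) 13500 mg; (b) 1280 mg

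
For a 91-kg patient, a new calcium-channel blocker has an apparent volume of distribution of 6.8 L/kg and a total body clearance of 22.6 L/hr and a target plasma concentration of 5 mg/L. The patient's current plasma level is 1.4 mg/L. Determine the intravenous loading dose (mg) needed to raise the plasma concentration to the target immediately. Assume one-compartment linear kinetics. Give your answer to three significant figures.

Vd = 6.8 L/kg × 91 kg = 618.8 L
Concentration deficit ΔC = 5 − 1.4 = 3.600 mg/L
LD = Vd × ΔC = 618.8 × 3.600 = 2228 mg

2230 mg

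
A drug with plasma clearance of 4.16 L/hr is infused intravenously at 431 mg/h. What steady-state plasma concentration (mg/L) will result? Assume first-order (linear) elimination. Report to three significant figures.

Css = rate / CL = 431 / 4.160 = 103.6 mg/L

104 mg/L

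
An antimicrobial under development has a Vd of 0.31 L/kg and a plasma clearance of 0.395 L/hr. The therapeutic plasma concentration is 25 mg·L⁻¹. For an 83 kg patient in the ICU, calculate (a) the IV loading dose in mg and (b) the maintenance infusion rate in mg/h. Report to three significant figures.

Total Vd = 0.31 × 83 = 25.73 L
Loading dose = Vd × C = 25.73 × 25 = 643.3 mg
Infusion rate = 0.3950 L/h × 25 mg/L = 9.875 mg/h

(a) 643 mg; (b) 9.88 mg/h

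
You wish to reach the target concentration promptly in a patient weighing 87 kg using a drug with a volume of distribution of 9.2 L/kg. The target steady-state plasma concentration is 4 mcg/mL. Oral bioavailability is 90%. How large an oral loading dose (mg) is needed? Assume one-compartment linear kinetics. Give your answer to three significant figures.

3560 mg

Vd = 9.2 L/kg × 87 kg = 800.4 L
LD = Vd × C / F = 800.4 × 4.000 / 0.9 = 3557 mg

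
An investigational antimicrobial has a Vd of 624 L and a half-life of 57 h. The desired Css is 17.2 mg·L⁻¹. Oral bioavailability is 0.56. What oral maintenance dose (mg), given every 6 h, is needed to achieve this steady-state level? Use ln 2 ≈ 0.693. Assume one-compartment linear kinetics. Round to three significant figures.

1400 mg

CL = ln 2 · Vd / t½ = 0.693 × 624.0 / 57 = 7.587 L/h
D = CL × Css × τ / F = 7.587 × 17.2 × 6 / 0.56 = 1398 mg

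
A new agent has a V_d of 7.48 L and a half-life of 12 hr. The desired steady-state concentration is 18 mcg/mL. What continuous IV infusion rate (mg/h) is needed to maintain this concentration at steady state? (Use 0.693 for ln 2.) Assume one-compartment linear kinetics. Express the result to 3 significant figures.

CL = ln 2 · Vd / t½ = 0.693 × 7.480 / 12 = 0.4320 L/h
Infusion rate = CL × Css = 0.4320 × 18 = 7.776 mg/h

7.78 mg/h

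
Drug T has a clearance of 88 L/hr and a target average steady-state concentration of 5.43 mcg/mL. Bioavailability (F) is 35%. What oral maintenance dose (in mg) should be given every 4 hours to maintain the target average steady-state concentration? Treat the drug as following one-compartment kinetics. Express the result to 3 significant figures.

5460 mg

D = CL × Css × τ / F = 88.00 × 5.43 × 4 / 0.35 = 5461 mg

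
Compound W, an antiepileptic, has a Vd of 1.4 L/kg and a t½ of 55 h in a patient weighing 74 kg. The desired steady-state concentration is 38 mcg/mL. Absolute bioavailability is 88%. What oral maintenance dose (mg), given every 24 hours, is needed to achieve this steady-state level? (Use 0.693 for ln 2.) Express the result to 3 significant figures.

Total Vd = 1.4 × 74 = 103.6 L
k = 0.693/55 = 0.01260 h⁻¹, so CL = k·Vd = 0.01260 × 103.6 = 1.305 L/h
D = CL × Css × τ / F = 1.305 × 38 × 24 / 0.88 = 1352 mg

1350 mg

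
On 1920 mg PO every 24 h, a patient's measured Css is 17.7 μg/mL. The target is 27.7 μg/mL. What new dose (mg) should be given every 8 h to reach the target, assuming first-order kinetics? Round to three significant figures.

1000 mg

With linear kinetics, Css is proportional to dose rate (D/τ) at fixed clearance.
D₂ = D₁ × (Css,target / Css,current) × (τ₂/τ₁) = 1920 × (27.7/17.7) × (8/24) = 1002 mg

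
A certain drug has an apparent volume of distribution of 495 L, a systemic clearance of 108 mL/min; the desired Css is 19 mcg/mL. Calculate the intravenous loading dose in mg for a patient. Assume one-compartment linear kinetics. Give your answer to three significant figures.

LD = Vd × C = 495.0 × 19.00 = 9405 mg

9410 mg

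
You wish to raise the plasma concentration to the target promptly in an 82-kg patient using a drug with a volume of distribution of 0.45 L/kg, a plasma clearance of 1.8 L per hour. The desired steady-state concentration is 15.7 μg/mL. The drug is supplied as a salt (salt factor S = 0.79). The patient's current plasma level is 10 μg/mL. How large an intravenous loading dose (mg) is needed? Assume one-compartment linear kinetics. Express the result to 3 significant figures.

Vd(total) = 82 kg × 0.45 L/kg = 36.90 L
The loading dose fills Vd to the target concentration; clearance is irrelevant here.
Concentration deficit ΔC = 15.7 − 10 = 5.700 mg/L
LD = Vd × ΔC / S = 36.90 × 5.700 / 0.79 = 266.2 mg

266 mg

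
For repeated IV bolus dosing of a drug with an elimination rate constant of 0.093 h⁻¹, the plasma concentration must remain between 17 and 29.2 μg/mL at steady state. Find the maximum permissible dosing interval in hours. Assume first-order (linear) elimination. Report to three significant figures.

5.82 h

Between IV bolus doses, concentration decays as C = C₀·e^(−kτ), so C_peak/C_trough = e^(kτ).
τ_max = ln(C_peak/C_trough) / k = ln(29.2/17) / 0.09300 = 0.5410 / 0.09300 = 5.817 h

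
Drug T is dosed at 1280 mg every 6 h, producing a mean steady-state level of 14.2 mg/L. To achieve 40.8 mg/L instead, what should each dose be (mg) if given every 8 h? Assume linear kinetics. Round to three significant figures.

4900 mg

For first-order elimination, Css ∝ F·D/(CL·τ); F and CL are unchanged, so Css ∝ D/τ.
D₂ = D₁ × (Css,target / Css,current) × (τ₂/τ₁) = 1280 × (40.8/14.2) × (8/6) = 4904 mg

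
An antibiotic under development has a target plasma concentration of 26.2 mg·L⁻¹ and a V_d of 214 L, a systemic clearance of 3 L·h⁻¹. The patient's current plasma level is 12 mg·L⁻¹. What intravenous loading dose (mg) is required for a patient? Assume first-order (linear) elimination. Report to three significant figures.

Concentration deficit ΔC = 26.2 − 12 = 14.20 mg/L
LD = Vd × ΔC = 214.0 × 14.20 = 3039 mg

3040 mg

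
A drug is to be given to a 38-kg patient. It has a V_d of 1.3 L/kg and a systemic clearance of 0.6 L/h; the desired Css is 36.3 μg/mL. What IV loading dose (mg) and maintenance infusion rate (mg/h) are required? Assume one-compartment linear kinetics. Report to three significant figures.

(a) 1790 mg; (b) 21.8 mg/h

Vd(total) = 38 kg × 1.3 L/kg = 49.40 L
Loading dose = Vd × C = 49.40 × 36.3 = 1793 mg
Infusion rate = 0.6000 L/h × 36.3 mg/L = 21.78 mg/h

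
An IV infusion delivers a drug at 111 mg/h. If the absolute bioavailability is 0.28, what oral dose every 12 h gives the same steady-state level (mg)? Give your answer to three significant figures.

To maintain the same Css, the systemic dosing rate must be unchanged: F·D/τ = infusion rate.
D = rate × τ / F = 111 × 12 / 0.28 = 4757 mg

4760 mg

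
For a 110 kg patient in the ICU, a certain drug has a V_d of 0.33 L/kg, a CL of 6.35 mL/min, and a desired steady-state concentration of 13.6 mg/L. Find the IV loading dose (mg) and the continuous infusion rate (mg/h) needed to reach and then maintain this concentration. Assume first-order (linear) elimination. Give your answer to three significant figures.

Vd(total) = 110 kg × 0.33 L/kg = 36.30 L
Loading: fill Vd to C_target → 36.30 L × 13.6 mg/L = 493.7 mg
Convert clearance: 6.35 mL/min × 60 min/h ÷ 1000 mL/L = 0.3810 L/h
Maintenance infusion rate = CL × Css = 0.3810 × 13.6 = 5.182 mg/h

(a) 494 mg; (b) 5.18 mg/h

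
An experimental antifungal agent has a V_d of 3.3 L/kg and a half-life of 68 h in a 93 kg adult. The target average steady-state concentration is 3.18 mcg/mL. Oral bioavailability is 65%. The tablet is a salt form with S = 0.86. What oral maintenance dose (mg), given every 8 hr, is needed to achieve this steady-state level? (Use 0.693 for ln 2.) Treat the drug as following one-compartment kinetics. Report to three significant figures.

142 mg

Total Vd = 3.3 × 93 = 306.9 L
CL = 0.693 × Vd / t½ = 0.693 × 306.9 / 68 = 3.128 L/h
D = CL × Css × τ / F / S = 3.128 × 3.18 × 8 / 0.65 / 0.86 = 142.4 mg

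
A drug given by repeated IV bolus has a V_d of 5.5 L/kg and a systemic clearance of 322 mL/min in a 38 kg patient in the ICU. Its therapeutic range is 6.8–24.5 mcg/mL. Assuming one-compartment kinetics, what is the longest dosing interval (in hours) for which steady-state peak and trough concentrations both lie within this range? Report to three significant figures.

13.9 h

Vd(total) = 38 kg × 5.5 L/kg = 209.0 L
CL = 322 mL/min = 322 × 0.06 = 19.32 L/h
k = CL / Vd = 19.32 / 209.0 = 0.09244 h⁻¹
Between IV bolus doses, concentration decays as C = C₀·e^(−kτ), so C_peak/C_trough = e^(kτ).
τ_max = ln(C_peak/C_trough) / k = ln(24.5/6.8) / 0.09244 = 1.282 / 0.09244 = 13.87 h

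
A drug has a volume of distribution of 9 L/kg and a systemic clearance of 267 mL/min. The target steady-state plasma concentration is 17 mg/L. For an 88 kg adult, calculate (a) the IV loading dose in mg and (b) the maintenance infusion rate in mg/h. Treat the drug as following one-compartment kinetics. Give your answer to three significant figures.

(a) 13500 mg; (b) 272 mg/h

Vd = 9 L/kg × 88 kg = 792.0 L
Loading: fill Vd to C_target → 792.0 L × 17 mg/L = 13460 mg
CL = 267 mL/min = 267 × 0.06 = 16.02 L/h
Maintenance infusion rate = CL × Css = 16.02 × 17 = 272.3 mg/h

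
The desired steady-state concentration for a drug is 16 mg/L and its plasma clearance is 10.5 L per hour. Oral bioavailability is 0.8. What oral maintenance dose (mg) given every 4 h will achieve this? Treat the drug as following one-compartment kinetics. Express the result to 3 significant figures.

D = CL × Css × τ / F = 10.50 × 16 × 4 / 0.8 = 840.0 mg

840 mg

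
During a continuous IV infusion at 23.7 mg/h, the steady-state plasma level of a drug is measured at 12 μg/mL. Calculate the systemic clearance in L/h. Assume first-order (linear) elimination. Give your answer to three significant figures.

At steady state, infusion rate = CL × Css, so CL = rate / Css.
CL = 23.7 / 12 = 1.975 L/h

1.98 L/h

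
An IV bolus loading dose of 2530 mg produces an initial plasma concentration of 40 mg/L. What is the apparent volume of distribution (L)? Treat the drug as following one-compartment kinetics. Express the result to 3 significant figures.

Immediately after an IV bolus, C₀ = Dose / Vd, so Vd = Dose / C₀.
Vd = 2530 / 40 = 63.25 L

63.3 L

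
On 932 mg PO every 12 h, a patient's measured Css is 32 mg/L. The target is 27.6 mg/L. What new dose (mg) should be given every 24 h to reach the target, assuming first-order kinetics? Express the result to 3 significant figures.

1610 mg

For first-order elimination, Css ∝ F·D/(CL·τ); F and CL are unchanged, so Css ∝ D/τ.
D₂ = D₁ × (Css,target / Css,current) × (τ₂/τ₁) = 932 × (27.6/32) × (24/12) = 1608 mg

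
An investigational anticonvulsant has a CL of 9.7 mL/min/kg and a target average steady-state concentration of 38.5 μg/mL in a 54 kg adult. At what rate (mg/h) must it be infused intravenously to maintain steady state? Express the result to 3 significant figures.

1210 mg/h

CL = 9.7 mL/min/kg × 54 kg = 523.8 mL/min = 523.8 × 60/1000 = 31.43 L/h
Rate = CL × Css = 31.43 × 38.5 = 1210 mg/h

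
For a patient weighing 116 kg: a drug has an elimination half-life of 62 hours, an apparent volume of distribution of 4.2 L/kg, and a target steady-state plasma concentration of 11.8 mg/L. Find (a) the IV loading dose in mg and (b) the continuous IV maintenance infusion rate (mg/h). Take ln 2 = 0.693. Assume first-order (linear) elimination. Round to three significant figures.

Total Vd = 4.2 × 116 = 487.2 L
LD = Vd × C = 487.2 × 11.8 = 5749 mg
CL = 0.693 × Vd / t½ = 0.693 × 487.2 / 62 = 5.446 L/h
Infusion rate = CL × Css = 5.446 × 11.8 = 64.26 mg/h

(a) 5750 mg; (b) 64.3 mg/h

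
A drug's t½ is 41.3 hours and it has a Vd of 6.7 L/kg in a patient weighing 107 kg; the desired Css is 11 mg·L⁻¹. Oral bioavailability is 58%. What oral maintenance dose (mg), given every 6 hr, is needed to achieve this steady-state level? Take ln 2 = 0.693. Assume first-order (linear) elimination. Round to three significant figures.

1370 mg

Vd = 6.7 L/kg × 107 kg = 716.9 L
CL = ln 2 · Vd / t½ = 0.693 × 716.9 / 41.3 = 12.03 L/h
D = CL × Css × τ / F = 12.03 × 11 × 6 / 0.58 = 1369 mg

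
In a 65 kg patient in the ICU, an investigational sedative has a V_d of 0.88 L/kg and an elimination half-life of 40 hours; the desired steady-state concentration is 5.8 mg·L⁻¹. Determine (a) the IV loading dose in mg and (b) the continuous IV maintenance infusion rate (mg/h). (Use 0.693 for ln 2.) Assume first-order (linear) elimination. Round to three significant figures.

(a) 332 mg; (b) 5.75 mg/h

Vd(total) = 65 kg × 0.88 L/kg = 57.20 L
LD = Vd × C = 57.20 × 5.8 = 331.8 mg
CL = 0.693 × Vd / t½ = 0.693 × 57.20 / 40 = 0.9910 L/h
Infusion rate = CL × Css = 0.9910 × 5.8 = 5.748 mg/h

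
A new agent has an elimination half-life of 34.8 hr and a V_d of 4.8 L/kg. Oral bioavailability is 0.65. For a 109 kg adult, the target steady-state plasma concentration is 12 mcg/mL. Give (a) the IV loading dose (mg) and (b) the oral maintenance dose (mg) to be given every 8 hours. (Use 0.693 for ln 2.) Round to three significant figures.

Vd = 4.8 L/kg × 109 kg = 523.2 L
LD = Vd × C = 523.2 × 12 = 6278 mg
CL = 0.693 × Vd / t½ = 0.693 × 523.2 / 34.8 = 10.42 L/h
D = CL × Css × τ / F = 10.42 × 12 × 8 / 0.65 = 1539 mg

(a) 6280 mg; (b) 1540 mg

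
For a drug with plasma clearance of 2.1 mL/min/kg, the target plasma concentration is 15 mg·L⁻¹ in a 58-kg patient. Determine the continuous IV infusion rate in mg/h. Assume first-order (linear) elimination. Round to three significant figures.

110 mg/h

CL = 2.1 mL/min/kg × 58 kg = 121.8 mL/min = 121.8 × 60/1000 = 7.308 L/h
Infusion rate = CL · Css = 7.308 L/h × 15 mg/L = 109.6 mg/h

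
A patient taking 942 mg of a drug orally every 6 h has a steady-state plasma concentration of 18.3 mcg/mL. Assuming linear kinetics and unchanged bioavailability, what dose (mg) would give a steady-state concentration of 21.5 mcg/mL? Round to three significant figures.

For first-order elimination, Css ∝ F·D/(CL·τ); F and CL are unchanged, so Css ∝ D/τ.
D₂ = D₁ × (Css,target / Css,current) = 942 × 21.5/18.3 = 1107 mg

1110 mg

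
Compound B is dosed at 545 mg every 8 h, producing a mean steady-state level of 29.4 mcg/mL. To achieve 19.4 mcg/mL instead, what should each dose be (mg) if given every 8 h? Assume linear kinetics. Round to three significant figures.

360 mg

With linear kinetics, Css is proportional to dose rate (D/τ) at fixed clearance.
D₂ = D₁ × (Css,target / Css,current) = 545 × 19.4/29.4 = 359.6 mg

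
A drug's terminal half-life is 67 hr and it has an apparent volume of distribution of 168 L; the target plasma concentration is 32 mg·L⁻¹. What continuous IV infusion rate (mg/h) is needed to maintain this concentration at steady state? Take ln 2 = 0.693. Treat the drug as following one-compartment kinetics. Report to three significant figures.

CL = 0.693 × Vd / t½ = 0.693 × 168.0 / 67 = 1.738 L/h
Infusion rate = CL × Css = 1.738 × 32 = 55.62 mg/h

55.6 mg/h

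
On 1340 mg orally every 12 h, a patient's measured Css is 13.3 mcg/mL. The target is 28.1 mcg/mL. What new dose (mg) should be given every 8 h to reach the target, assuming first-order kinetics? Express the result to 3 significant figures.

With linear kinetics, Css is proportional to dose rate (D/τ) at fixed clearance.
D₂ = D₁ × (Css,target / Css,current) × (τ₂/τ₁) = 1340 × (28.1/13.3) × (8/12) = 1887 mg

1890 mg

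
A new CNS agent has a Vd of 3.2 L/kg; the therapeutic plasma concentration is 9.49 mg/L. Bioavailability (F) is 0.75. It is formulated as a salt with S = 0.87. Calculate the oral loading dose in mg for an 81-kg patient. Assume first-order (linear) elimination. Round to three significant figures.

3770 mg

Vd(total) = 81 kg × 3.2 L/kg = 259.2 L
The loading dose fills Vd to the target concentration.
LD = Vd × C / F / S = 259.2 × 9.490 / 0.75 / 0.87 = 3770 mg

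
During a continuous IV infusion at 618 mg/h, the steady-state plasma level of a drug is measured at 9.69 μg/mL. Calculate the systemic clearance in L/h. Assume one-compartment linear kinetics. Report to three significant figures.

63.8 L/h

At steady state, infusion rate = CL × Css, so CL = rate / Css.
CL = 618 / 9.69 = 63.78 L/h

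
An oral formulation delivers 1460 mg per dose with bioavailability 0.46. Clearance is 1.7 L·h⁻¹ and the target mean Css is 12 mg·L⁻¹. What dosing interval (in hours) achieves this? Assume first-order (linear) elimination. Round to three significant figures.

32.9 h

F·D/τ = CL·Css → τ = F·D / (CL·Css).
τ = 0.46 × 1460 / (1.7 × 12) = 32.92 h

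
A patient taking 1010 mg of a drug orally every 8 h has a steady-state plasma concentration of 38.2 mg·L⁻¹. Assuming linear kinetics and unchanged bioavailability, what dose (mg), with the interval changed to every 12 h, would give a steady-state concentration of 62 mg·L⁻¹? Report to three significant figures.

2460 mg

With linear kinetics, Css is proportional to dose rate (D/τ) at fixed clearance.
D₂ = D₁ × (Css,target / Css,current) × (τ₂/τ₁) = 1010 × (62/38.2) × (12/8) = 2459 mg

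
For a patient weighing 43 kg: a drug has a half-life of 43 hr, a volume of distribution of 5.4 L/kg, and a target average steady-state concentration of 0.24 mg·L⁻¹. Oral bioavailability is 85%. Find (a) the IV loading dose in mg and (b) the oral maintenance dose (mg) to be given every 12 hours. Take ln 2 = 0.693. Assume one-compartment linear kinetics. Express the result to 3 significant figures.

Total Vd = 5.4 × 43 = 232.2 L
LD = Vd × C = 232.2 × 0.24 = 55.73 mg
CL = 0.693 × Vd / t½ = 0.693 × 232.2 / 43 = 3.742 L/h
D = CL × Css × τ / F = 3.742 × 0.24 × 12 / 0.85 = 12.68 mg

(a) 55.7 mg; (b) 12.7 mg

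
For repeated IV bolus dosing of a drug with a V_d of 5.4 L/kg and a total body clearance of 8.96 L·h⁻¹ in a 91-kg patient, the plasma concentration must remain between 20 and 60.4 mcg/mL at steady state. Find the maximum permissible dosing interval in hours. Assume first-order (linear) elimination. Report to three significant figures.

60.6 h

Vd(total) = 91 kg × 5.4 L/kg = 491.4 L
k = CL / Vd = 8.960 / 491.4 = 0.01823 h⁻¹
Between IV bolus doses, concentration decays as C = C₀·e^(−kτ), so C_peak/C_trough = e^(kτ).
τ_max = ln(C_peak/C_trough) / k = ln(60.4/20) / 0.01823 = 1.105 / 0.01823 = 60.61 h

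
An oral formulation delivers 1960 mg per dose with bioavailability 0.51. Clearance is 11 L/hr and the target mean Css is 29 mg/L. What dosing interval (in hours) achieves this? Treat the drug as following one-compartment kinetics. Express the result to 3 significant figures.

F·D/τ = CL·Css → τ = F·D / (CL·Css).
τ = 0.51 × 1960 / (11 × 29) = 3.134 h

3.13 h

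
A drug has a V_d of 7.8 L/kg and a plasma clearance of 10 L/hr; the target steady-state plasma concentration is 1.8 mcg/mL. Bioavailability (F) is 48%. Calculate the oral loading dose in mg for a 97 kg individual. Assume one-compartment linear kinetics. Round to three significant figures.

2840 mg

Vd = 7.8 L/kg × 97 kg = 756.6 L
The loading dose fills Vd to the target concentration; clearance is irrelevant here.
LD = Vd × C / F = 756.6 × 1.800 / 0.48 = 2837 mg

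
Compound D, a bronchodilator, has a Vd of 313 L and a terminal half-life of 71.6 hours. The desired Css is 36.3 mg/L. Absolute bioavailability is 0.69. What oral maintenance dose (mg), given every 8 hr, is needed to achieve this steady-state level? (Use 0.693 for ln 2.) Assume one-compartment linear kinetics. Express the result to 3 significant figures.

1280 mg

k = 0.693/71.6 = 0.009679 h⁻¹, so CL = k·Vd = 0.009679 × 313.0 = 3.030 L/h
D = CL × Css × τ / F = 3.030 × 36.3 × 8 / 0.69 = 1275 mg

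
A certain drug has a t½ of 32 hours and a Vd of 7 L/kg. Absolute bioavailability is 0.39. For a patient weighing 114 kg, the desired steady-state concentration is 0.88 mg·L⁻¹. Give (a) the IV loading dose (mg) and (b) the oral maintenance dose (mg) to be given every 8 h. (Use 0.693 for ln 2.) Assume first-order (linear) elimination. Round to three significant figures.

Vd = 7 L/kg × 114 kg = 798.0 L
LD = Vd × C = 798.0 × 0.88 = 702.2 mg
CL = 0.693 × Vd / t½ = 0.693 × 798.0 / 32 = 17.28 L/h
D = CL × Css × τ / F = 17.28 × 0.88 × 8 / 0.39 = 311.9 mg

(a) 702 mg; (b) 312 mg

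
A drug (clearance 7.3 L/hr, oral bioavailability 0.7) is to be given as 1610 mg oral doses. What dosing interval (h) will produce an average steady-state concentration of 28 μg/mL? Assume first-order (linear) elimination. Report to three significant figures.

F·D/τ = CL·Css → τ = F·D / (CL·Css).
τ = 0.7 × 1610 / (7.3 × 28) = 5.514 h

5.51 h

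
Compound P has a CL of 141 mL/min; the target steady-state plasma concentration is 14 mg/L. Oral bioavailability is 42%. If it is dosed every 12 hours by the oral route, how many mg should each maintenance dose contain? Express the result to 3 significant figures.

CL = 141 mL/min = 141 × 0.06 = 8.460 L/h
D = CL × Css × τ / F = 8.460 × 14 × 12 / 0.42 = 3384 mg

3380 mg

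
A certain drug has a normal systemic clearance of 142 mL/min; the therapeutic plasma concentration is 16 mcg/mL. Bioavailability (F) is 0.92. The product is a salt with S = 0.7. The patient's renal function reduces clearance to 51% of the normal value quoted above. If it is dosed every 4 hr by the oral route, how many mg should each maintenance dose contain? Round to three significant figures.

432 mg

CL = 142 mL/min = 142 × 0.06 = 8.520 L/h
Patient clearance = 0.51 × 8.520 = 4.345 L/h
At steady state, dose per interval replaces the amount cleared in that interval: F·S·D/τ = CL·Css.
D = CL × Css × τ / F / S = 4.345 × 16 × 4 / 0.92 / 0.7 = 431.8 mg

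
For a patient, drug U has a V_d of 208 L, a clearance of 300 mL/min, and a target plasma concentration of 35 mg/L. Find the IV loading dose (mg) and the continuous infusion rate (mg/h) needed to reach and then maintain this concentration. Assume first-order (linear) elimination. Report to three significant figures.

(a) 7280 mg; (b) 630 mg/h

LD = Vd · C_target = 208.0 × 35 = 7280 mg
CL = 300 mL/min = 300 × 0.06 = 18.00 L/h
Infusion rate = 18.00 L/h × 35 mg/L = 630.0 mg/h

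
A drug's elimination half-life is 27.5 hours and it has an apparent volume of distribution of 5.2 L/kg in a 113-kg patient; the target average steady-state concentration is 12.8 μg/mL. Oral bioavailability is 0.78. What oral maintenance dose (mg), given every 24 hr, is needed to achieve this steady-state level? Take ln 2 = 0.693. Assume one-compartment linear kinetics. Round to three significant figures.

Vd = 5.2 L/kg × 113 kg = 587.6 L
k = 0.693/27.5 = 0.02520 h⁻¹, so CL = k·Vd = 0.02520 × 587.6 = 14.81 L/h
D = CL × Css × τ / F = 14.81 × 12.8 × 24 / 0.78 = 5833 mg

5830 mg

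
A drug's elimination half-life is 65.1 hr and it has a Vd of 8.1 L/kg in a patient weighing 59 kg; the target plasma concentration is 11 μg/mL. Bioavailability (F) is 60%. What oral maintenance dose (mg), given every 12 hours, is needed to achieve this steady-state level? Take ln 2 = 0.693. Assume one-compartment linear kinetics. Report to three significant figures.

Vd(total) = 59 kg × 8.1 L/kg = 477.9 L
k = 0.693/65.1 = 0.01065 h⁻¹, so CL = k·Vd = 0.01065 × 477.9 = 5.090 L/h
D = CL × Css × τ / F = 5.090 × 11 × 12 / 0.6 = 1120 mg

1120 mg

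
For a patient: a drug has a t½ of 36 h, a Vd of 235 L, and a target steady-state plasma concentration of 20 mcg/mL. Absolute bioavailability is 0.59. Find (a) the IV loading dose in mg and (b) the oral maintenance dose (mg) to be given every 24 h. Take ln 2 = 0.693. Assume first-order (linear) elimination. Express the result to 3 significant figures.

(a) 4700 mg; (b) 3680 mg

LD = Vd × C = 235.0 × 20 = 4700 mg
CL = 0.693 × Vd / t½ = 0.693 × 235.0 / 36 = 4.524 L/h
D = CL × Css × τ / F = 4.524 × 20 × 24 / 0.59 = 3681 mg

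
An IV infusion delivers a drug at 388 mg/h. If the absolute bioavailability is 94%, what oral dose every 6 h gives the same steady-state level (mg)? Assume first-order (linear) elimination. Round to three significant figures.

To maintain the same Css, the systemic dosing rate must be unchanged: F·D/τ = infusion rate.
D = rate × τ / F = 388 × 6 / 0.94 = 2477 mg

2480 mg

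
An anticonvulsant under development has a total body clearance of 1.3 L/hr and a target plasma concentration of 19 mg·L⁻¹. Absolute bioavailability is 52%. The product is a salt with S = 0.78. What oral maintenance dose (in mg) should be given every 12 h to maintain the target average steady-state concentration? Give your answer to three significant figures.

731 mg

D = CL × Css × τ / F / S = 1.300 × 19 × 12 / 0.52 / 0.78 = 730.8 mg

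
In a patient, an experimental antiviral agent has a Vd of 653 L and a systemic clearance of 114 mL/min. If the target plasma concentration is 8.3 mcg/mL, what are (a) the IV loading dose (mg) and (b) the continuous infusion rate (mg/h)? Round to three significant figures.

LD = Vd · C_target = 653.0 × 8.3 = 5420 mg
CL = 114 mL/min × 60/1000 = 6.840 L/h
Maintenance infusion rate = CL × Css = 6.840 × 8.3 = 56.77 mg/h

(a) 5420 mg; (b) 56.8 mg/h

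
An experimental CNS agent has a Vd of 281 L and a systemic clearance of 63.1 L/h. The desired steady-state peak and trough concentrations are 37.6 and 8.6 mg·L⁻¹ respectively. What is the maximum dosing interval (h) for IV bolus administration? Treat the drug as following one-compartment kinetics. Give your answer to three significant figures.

k = CL / Vd = 63.10 / 281.0 = 0.2246 h⁻¹
Between IV bolus doses, concentration decays as C = C₀·e^(−kτ), so C_peak/C_trough = e^(kτ).
τ_max = ln(C_peak/C_trough) / k = ln(37.6/8.6) / 0.2246 = 1.475 / 0.2246 = 6.567 h

6.57 h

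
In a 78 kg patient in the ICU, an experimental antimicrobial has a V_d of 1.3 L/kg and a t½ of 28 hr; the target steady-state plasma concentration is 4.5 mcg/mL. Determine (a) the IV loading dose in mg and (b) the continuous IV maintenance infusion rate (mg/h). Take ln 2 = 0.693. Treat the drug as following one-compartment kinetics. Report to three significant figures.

Vd = 1.3 L/kg × 78 kg = 101.4 L
LD = Vd × C = 101.4 × 4.5 = 456.3 mg
CL = 0.693 × Vd / t½ = 0.693 × 101.4 / 28 = 2.510 L/h
Infusion rate = CL × Css = 2.510 × 4.5 = 11.30 mg/h

(a) 456 mg; (b) 11.3 mg/h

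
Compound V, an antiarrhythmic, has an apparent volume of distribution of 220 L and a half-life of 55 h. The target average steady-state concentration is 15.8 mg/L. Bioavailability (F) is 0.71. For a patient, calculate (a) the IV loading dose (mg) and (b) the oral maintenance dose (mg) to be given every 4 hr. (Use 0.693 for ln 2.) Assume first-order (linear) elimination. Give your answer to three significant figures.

LD = Vd × C = 220.0 × 15.8 = 3476 mg
CL = 0.693 × Vd / t½ = 0.693 × 220.0 / 55 = 2.772 L/h
D = CL × Css × τ / F = 2.772 × 15.8 × 4 / 0.71 = 246.7 mg

(a) 3480 mg; (b) 247 mg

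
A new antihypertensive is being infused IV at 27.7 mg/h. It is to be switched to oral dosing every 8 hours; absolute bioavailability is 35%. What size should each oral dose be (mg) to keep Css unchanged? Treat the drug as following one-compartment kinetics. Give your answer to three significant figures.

To maintain the same Css, the systemic dosing rate must be unchanged: F·D/τ = infusion rate.
D = rate × τ / F = 27.7 × 8 / 0.35 = 633.1 mg

633 mg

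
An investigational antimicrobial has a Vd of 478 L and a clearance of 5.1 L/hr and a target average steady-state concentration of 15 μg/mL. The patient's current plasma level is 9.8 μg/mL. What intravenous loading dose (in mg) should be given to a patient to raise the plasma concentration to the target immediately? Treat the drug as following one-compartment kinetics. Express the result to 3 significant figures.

2490 mg

Concentration deficit ΔC = 15 − 9.8 = 5.200 mg/L
LD = Vd × ΔC = 478.0 × 5.200 = 2486 mg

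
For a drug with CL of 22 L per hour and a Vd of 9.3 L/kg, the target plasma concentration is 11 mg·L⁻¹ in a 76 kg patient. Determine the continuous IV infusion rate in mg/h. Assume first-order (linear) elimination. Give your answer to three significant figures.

Rate = CL × Css = 22.00 × 11 = 242.0 mg/h

242 mg/h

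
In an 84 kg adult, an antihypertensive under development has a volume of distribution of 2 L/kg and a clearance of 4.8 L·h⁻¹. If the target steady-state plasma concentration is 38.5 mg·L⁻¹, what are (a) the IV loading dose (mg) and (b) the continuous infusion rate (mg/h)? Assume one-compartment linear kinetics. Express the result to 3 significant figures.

(a) 6470 mg; (b) 185 mg/h

Vd(total) = 84 kg × 2 L/kg = 168.0 L
LD = Vd · C_target = 168.0 × 38.5 = 6468 mg
Infusion rate = 4.800 L/h × 38.5 mg/L = 184.8 mg/h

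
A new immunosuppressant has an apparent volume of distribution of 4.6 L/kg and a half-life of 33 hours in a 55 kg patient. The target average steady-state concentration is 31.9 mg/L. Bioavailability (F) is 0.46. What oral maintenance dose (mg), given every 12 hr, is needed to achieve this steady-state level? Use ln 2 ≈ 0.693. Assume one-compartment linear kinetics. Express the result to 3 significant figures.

4420 mg

Total Vd = 4.6 × 55 = 253.0 L
CL = ln 2 · Vd / t½ = 0.693 × 253.0 / 33 = 5.313 L/h
D = CL × Css × τ / F = 5.313 × 31.9 × 12 / 0.46 = 4421 mg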